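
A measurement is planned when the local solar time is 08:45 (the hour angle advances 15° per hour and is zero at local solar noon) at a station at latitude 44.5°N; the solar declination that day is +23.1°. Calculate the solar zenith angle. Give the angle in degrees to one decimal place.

Hour angle H = 15° × (8.75 − 12) = -48.75°.
cos θ_z = sin(44.5°) sin(23.1°) + cos(44.5°) cos(23.1°) cos(-48.75°) = 0.2750 + 0.4326 = 0.7076.
θ_z = arccos(0.7076) = 44.96°.

45.0°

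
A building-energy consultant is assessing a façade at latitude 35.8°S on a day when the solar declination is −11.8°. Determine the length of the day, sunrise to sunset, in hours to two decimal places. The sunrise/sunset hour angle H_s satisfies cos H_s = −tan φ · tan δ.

13.16 hours

The sunset hour angle satisfies cos H_s = −tan φ tan δ = -0.1507, giving H_s = 98.67°.
Day length = 2 H_s / 15° h⁻¹ = 197.34° / 15 = 13.156 h.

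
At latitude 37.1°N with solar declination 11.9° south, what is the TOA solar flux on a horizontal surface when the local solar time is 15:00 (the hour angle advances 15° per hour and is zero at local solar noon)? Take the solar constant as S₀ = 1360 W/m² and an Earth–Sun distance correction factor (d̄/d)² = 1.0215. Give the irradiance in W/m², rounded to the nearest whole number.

594 W/m²

Hour angle H = 15° × (15 − 12) = 45.00°.
cos θ_z = sin φ sin δ + cos φ cos δ cos H = (0.6032)(-0.2062) + (0.7976)(0.9785)(0.7071) = 0.4275.
Top-of-atmosphere irradiance = S₀ (d̄/d)² cos θ_z = 1360 × 1.0215 × 0.4275 = 593.90 W/m².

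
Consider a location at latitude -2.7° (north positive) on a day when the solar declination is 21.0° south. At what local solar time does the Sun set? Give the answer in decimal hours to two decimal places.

cos H_s = −tan(-2.7°) · tan(-21.0°) = -0.0181, so H_s = arccos(-0.0181) = 91.04°.
Sunset is at 12 + H_s/15 = 12 + 6.069 = 18.069 h local solar time.

18.07 h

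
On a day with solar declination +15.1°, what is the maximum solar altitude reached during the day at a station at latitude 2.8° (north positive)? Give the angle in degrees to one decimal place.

77.7°

At local solar noon the hour angle is zero, so the elevation is 90° − |φ − δ| = 90° − |2.8° − (15.1°)| = 90° − 12.3° = 77.7°.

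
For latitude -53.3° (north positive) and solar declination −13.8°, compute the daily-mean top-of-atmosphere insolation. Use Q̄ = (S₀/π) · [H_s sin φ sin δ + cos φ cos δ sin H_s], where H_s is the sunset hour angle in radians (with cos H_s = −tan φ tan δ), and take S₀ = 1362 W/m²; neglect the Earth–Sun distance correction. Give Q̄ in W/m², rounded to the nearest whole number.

396 W/m²

The sunset hour angle satisfies cos H_s = −tan φ tan δ = -0.3295, giving H_s = 109.24°. In radians, H_s = 1.9066.
H_s sin φ sin δ = 1.9066 × -0.8018 × -0.2385 = 0.3646.
cos φ cos δ sin H_s = 0.5976 × 0.9711 × 0.9441 = 0.5479.
Q̄ = (1362/π) × (0.3646 + 0.5479) = 433.54 × 0.9125 = 395.61 W/m².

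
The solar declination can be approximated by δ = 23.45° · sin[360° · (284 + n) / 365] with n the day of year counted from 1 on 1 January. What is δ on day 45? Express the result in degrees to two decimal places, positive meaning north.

360 × (284 + 45) / 365 = 324.493°; sin(324.493°) = -0.5808.
δ = 23.45 × -0.5808 = -13.620° ≈ -13.62°.

-13.62°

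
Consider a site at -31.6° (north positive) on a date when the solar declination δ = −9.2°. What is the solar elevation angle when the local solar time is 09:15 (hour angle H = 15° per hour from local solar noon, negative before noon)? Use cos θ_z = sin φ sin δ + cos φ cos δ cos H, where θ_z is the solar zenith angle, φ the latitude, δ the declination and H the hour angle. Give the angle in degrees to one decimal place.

45.7°

Hour angle H = 15° × (9.25 − 12) = -41.25°.
cos θ_z = sin(-31.6°) sin(-9.2°) + cos(-31.6°) cos(-9.2°) cos(-41.25°) = 0.0838 + 0.6321 = 0.7159.
θ_z = arccos(0.7159) = 44.28°, so the elevation is 90° − 44.28° = 45.72°.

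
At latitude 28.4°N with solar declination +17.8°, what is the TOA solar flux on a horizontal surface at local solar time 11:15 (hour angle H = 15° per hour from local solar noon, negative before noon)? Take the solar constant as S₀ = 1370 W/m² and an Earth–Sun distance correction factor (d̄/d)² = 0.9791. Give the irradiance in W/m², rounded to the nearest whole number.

1297 W/m²

Hour angle H = 15° × (11.25 − 12) = -11.25°.
cos θ_z = sin(28.4°) sin(17.8°) + cos(28.4°) cos(17.8°) cos(-11.25°) = 0.1454 + 0.8214 = 0.9668.
Top-of-atmosphere irradiance = S₀ (d̄/d)² cos θ_z = 1370 × 0.9791 × 0.9668 = 1296.83 W/m².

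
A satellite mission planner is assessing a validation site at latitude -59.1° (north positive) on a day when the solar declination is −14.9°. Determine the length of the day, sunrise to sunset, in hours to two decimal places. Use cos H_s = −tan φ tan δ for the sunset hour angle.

15.52 hours

The sunset hour angle satisfies cos H_s = −tan φ tan δ = -0.4446, giving H_s = 116.40°.
Day length = 2 H_s / 15° h⁻¹ = 232.80° / 15 = 15.520 h.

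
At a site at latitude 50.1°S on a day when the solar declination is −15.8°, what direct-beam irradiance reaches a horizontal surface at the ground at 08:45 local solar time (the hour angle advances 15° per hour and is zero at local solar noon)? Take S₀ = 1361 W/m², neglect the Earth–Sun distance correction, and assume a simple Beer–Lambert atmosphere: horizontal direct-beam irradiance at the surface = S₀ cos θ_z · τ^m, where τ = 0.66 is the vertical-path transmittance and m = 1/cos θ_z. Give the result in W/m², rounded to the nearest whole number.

427 W/m²

Hour angle H = 15° × (8.75 − 12) = -48.75°.
cos θ_z = sin φ sin δ + cos φ cos δ cos H = (-0.7672)(-0.2723) + (0.6414)(0.9622)(0.6593) = 0.6158.
Air mass m = 1/cos θ_z = 1/0.6158 = 1.624; τ^m = 0.66^1.624 = 0.5093.
Surface direct beam = 1361 × 0.6158 × 0.5093 = 426.85 W/m².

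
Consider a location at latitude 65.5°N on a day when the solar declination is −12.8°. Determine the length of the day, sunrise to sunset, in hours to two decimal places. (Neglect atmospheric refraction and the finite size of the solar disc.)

8.01 hours

−tan φ tan δ = −(2.1943)(-0.2272) = 0.4985; H_s = arccos(0.4985) = 60.10°.
Day length = 2 H_s / 15° h⁻¹ = 120.20° / 15 = 8.013 h.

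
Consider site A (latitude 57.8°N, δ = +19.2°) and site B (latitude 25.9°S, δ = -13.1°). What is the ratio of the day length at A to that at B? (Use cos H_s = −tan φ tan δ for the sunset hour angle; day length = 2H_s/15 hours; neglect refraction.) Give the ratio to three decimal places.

1.281

A: H_s = arccos(−tan 57.8° · tan 19.2°) = 123.57°, so 2H_s/15 = 16.4760 h.
B: H_s = arccos(−tan -25.9° · tan -13.1°) = 96.49°, so 2H_s/15 = 12.8653 h.
Ratio A/B = 16.4760 / 12.8653 = 1.2807.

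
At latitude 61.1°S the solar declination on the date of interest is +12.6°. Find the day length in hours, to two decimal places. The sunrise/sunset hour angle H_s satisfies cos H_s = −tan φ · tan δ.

The sunset hour angle satisfies cos H_s = −tan φ tan δ = 0.4049, giving H_s = 66.12°.
Day length = 2 H_s / 15° h⁻¹ = 132.24° / 15 = 8.816 h.

8.82 hours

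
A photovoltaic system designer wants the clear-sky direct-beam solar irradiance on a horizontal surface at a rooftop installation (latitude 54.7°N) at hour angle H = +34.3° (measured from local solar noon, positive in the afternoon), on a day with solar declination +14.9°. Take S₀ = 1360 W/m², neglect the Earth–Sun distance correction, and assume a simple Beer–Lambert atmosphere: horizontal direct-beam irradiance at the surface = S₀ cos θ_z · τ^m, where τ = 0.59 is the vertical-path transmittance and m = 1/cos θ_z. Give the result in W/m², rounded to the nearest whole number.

416 W/m²

cos θ_z = sin φ sin δ + cos φ cos δ cos H = (0.8161)(0.2571) + (0.5779)(0.9664)(0.8261) = 0.6712.
Air mass m = 1/cos θ_z = 1/0.6712 = 1.490; τ^m = 0.59^1.490 = 0.4556.
Surface direct beam = 1360 × 0.6712 × 0.4556 = 415.89 W/m².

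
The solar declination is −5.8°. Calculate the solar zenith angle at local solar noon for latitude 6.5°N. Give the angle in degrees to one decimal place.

At local solar noon the hour angle is zero, so the zenith angle is |φ − δ| = |6.5° − (-5.8°)| = 12.3°.

12.3°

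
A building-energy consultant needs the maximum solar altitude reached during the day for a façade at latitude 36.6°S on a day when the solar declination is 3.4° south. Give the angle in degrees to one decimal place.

56.8°

At local solar noon the hour angle is zero, so the elevation is 90° − |φ − δ| = 90° − |-36.6° − (-3.4°)| = 90° − 33.2° = 56.8°.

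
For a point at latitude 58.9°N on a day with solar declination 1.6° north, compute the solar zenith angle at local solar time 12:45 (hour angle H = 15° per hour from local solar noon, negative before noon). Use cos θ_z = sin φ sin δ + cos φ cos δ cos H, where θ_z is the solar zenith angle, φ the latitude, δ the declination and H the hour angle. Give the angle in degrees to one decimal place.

58.0°

Hour angle H = 15° × (12.75 − 12) = 11.25°.
With φ = 58.9°, δ = 1.6°, H = 11.25°: sin φ sin δ = 0.0239, cos φ cos δ cos H = 0.5064, so cos θ_z = 0.5303.
θ_z = arccos(0.5303) = 57.97°.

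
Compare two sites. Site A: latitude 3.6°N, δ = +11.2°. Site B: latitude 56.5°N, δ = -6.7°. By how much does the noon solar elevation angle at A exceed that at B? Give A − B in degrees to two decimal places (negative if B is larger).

A: 90° − |3.6 − (11.2)| = 82.40°.
B: 90° − |56.5 − (-6.7)| = 26.80°.
A − B = 82.40 − 26.80 = 55.60°.

+55.60°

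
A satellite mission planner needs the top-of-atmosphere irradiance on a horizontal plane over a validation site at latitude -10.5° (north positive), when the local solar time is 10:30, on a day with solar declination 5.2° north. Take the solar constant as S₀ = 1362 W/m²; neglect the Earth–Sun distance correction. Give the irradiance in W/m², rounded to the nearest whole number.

1210 W/m²

Hour angle H = 15° × (10.5 − 12) = -22.50°.
cos θ_z = sin φ sin δ + cos φ cos δ cos H = (-0.1822)(0.0906) + (0.9833)(0.9959)(0.9239) = 0.8882.
Top-of-atmosphere irradiance = S₀ cos θ_z = 1362 × 0.8882 = 1209.73 W/m².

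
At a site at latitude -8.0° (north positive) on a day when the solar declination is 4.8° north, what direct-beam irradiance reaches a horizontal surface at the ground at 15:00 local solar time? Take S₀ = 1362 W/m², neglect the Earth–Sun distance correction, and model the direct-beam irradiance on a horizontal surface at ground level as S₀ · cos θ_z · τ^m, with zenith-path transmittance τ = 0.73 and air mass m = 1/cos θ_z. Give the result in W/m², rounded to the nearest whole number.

591 W/m²

Hour angle H = 15° × (15 − 12) = 45.00°.
cos θ_z = sin φ sin δ + cos φ cos δ cos H = (-0.1392)(0.0837) + (0.9903)(0.9965)(0.7071) = 0.6861.
Air mass m = 1/cos θ_z = 1/0.6861 = 1.458; τ^m = 0.73^1.458 = 0.6320.
Surface direct beam = 1362 × 0.6861 × 0.6320 = 590.58 W/m².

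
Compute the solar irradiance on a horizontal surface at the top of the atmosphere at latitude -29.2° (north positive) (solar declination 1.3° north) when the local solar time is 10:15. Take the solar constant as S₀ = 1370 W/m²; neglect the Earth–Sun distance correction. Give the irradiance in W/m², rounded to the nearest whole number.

1057 W/m²

Hour angle H = 15° × (10.25 − 12) = -26.25°.
With φ = -29.2°, δ = 1.3°, H = -26.25°: sin φ sin δ = -0.0111, cos φ cos δ cos H = 0.7827, so cos θ_z = 0.7716.
Top-of-atmosphere irradiance = S₀ cos θ_z = 1370 × 0.7716 = 1057.09 W/m².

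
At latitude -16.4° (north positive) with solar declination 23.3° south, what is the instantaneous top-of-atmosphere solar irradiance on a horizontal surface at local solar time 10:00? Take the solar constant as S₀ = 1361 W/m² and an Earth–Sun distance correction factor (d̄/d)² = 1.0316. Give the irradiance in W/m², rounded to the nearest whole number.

1228 W/m²

Hour angle H = 15° × (10 − 12) = -30.00°.
With φ = -16.4°, δ = -23.3°, H = -30.00°: sin φ sin δ = 0.1117, cos φ cos δ cos H = 0.7630, so cos θ_z = 0.8747.
Top-of-atmosphere irradiance = S₀ (d̄/d)² cos θ_z = 1361 × 1.0316 × 0.8747 = 1228.09 W/m².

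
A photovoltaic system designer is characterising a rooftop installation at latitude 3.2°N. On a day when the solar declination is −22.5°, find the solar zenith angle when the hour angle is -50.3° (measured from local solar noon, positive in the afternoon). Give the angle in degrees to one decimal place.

With φ = 3.2°, δ = -22.5°, H = -50.30°: sin φ sin δ = -0.0214, cos φ cos δ cos H = 0.5892, so cos θ_z = 0.5678.
θ_z = arccos(0.5678) = 55.40°.

55.4°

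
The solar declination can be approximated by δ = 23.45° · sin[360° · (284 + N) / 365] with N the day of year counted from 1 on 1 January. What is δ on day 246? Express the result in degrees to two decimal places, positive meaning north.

+6.96°

360 × (284 + 246) / 365 = 522.740°; sin(522.740°) = 0.2967.
δ = 23.45 × 0.2967 = 6.958° ≈ +6.96°.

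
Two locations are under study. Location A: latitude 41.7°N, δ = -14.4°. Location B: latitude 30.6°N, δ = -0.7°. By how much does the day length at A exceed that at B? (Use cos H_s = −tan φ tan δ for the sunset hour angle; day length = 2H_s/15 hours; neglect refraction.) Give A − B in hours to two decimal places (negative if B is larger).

-1.71 h

A: H_s = arccos(−tan 41.7° · tan -14.4°) = 76.78°, so 2H_s/15 = 10.2373 h.
B: H_s = arccos(−tan 30.6° · tan -0.7°) = 89.59°, so 2H_s/15 = 11.9453 h.
A − B = 10.2373 − 11.9453 = -1.7080 h.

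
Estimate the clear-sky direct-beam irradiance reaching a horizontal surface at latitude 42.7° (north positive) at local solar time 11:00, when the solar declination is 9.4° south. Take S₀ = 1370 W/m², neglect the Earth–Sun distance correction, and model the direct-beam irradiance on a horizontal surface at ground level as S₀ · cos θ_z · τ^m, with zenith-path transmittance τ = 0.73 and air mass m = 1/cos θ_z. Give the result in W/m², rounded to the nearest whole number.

474 W/m²

Hour angle H = 15° × (11 − 12) = -15.00°.
cos θ_z = sin(42.7°) sin(-9.4°) + cos(42.7°) cos(-9.4°) cos(-15.00°) = -0.1108 + 0.7003 = 0.5895.
Air mass m = 1/cos θ_z = 1/0.5895 = 1.696; τ^m = 0.73^1.696 = 0.5864.
Surface direct beam = 1370 × 0.5895 × 0.5864 = 473.59 W/m².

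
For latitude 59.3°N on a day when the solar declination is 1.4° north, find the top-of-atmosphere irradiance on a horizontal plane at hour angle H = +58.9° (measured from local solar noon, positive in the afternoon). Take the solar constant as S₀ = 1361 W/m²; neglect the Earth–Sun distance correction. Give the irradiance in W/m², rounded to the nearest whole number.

387 W/m²

cos θ_z = sin φ sin δ + cos φ cos δ cos H = (0.8599)(0.0244) + (0.5105)(0.9997)(0.5165) = 0.2846.
Top-of-atmosphere irradiance = S₀ cos θ_z = 1361 × 0.2846 = 387.34 W/m².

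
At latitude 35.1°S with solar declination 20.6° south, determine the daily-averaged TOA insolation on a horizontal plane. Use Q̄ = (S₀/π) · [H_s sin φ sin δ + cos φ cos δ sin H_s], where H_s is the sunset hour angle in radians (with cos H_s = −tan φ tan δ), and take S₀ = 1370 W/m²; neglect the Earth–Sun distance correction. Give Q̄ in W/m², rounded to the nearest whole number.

The sunset hour angle satisfies cos H_s = −tan φ tan δ = -0.2642, giving H_s = 105.32°. In radians, H_s = 1.8382.
H_s sin φ sin δ = 1.8382 × -0.5750 × -0.3518 = 0.3718.
cos φ cos δ sin H_s = 0.8181 × 0.9361 × 0.9645 = 0.7386.
Q̄ = (1370/π) × (0.3718 + 0.7386) = 436.08 × 1.1104 = 484.22 W/m².

484 W/m²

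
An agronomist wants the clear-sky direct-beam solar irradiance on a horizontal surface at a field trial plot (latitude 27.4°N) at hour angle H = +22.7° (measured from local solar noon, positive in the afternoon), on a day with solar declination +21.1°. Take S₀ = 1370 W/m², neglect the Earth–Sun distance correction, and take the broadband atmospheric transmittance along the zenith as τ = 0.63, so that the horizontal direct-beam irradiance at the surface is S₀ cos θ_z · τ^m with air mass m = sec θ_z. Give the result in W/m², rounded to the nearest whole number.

cos θ_z = sin(27.4°) sin(21.1°) + cos(27.4°) cos(21.1°) cos(22.70°) = 0.1657 + 0.7641 = 0.9298.
Air mass m = 1/cos θ_z = 1/0.9298 = 1.076; τ^m = 0.63^1.076 = 0.6083.
Surface direct beam = 1370 × 0.9298 × 0.6083 = 774.87 W/m².

775 W/m²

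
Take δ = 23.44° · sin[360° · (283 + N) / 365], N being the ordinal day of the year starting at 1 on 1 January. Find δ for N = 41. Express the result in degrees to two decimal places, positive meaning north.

-15.20°

360 × (283 + 41) / 365 = 319.562°; sin(319.562°) = -0.6486.
δ = 23.44 × -0.6486 = -15.203° ≈ -15.20°.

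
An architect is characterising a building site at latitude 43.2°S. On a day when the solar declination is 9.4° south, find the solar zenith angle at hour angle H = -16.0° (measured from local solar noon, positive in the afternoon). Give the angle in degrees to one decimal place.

36.6°

cos θ_z = sin(-43.2°) sin(-9.4°) + cos(-43.2°) cos(-9.4°) cos(-16.00°) = 0.1118 + 0.6913 = 0.8031.
θ_z = arccos(0.8031) = 36.57°.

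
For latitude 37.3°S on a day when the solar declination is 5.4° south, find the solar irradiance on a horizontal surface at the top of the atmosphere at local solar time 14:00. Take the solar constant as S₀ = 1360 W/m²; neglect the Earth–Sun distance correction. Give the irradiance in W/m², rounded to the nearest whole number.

Hour angle H = 15° × (14 − 12) = 30.00°.
cos θ_z = sin(-37.3°) sin(-5.4°) + cos(-37.3°) cos(-5.4°) cos(30.00°) = 0.0570 + 0.6858 = 0.7428.
Top-of-atmosphere irradiance = S₀ cos θ_z = 1360 × 0.7428 = 1010.21 W/m².

1010 W/m²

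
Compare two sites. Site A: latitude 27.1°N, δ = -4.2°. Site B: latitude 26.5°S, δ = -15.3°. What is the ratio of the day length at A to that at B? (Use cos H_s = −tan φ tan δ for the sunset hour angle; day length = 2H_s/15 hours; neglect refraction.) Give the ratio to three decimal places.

0.898

A: H_s = arccos(−tan 27.1° · tan -4.2°) = 87.85°, so 2H_s/15 = 11.7133 h.
B: H_s = arccos(−tan -26.5° · tan -15.3°) = 97.84°, so 2H_s/15 = 13.0453 h.
Ratio A/B = 11.7133 / 13.0453 = 0.8979.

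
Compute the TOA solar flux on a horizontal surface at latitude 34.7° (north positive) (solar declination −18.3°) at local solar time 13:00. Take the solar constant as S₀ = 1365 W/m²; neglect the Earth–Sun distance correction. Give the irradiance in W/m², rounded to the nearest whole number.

Hour angle H = 15° × (13 − 12) = 15.00°.
With φ = 34.7°, δ = -18.3°, H = 15.00°: sin φ sin δ = -0.1787, cos φ cos δ cos H = 0.7540, so cos θ_z = 0.5753.
Top-of-atmosphere irradiance = S₀ cos θ_z = 1365 × 0.5753 = 785.28 W/m².

785 W/m²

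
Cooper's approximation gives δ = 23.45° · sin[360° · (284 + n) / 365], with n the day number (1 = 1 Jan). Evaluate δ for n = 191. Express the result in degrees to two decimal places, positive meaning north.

360 × (284 + 191) / 365 = 468.493°; sin(468.493°) = 0.9484.
δ = 23.45 × 0.9484 = 22.240° ≈ +22.24°.

+22.24°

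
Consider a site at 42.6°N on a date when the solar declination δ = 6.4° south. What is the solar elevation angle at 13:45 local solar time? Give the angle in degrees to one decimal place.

35.5°

Hour angle H = 15° × (13.75 − 12) = 26.25°.
cos θ_z = sin φ sin δ + cos φ cos δ cos H = (0.6769)(-0.1115) + (0.7361)(0.9938)(0.8969) = 0.5806.
θ_z = arccos(0.5806) = 54.51°, so the elevation is 90° − 54.51° = 35.49°.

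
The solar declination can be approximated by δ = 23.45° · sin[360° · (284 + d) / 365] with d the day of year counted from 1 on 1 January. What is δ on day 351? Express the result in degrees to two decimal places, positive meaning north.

360 × (284 + 351) / 365 = 626.301°; sin(626.301°) = -0.9979.
δ = 23.45 × -0.9979 = -23.401° ≈ -23.40°.

-23.40°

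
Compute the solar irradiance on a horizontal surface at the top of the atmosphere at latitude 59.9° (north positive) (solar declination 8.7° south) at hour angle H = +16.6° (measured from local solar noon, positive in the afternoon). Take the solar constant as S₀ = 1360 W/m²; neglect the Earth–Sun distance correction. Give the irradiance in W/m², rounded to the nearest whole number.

With φ = 59.9°, δ = -8.7°, H = 16.60°: sin φ sin δ = -0.1309, cos φ cos δ cos H = 0.4751, so cos θ_z = 0.3442.
Top-of-atmosphere irradiance = S₀ cos θ_z = 1360 × 0.3442 = 468.11 W/m².

468 W/m²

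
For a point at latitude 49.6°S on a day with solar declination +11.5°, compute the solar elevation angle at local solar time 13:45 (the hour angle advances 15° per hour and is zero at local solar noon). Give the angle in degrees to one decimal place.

24.7°

Hour angle H = 15° × (13.75 − 12) = 26.25°.
With φ = -49.6°, δ = 11.5°, H = 26.25°: sin φ sin δ = -0.1518, cos φ cos δ cos H = 0.5696, so cos θ_z = 0.4178.
θ_z = arccos(0.4178) = 65.30°, so the elevation is 90° − 65.30° = 24.70°.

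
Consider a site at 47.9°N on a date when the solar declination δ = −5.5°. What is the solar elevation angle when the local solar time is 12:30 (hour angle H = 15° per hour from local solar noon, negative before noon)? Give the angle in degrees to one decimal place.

Hour angle H = 15° × (12.5 − 12) = 7.50°.
cos θ_z = sin φ sin δ + cos φ cos δ cos H = (0.7420)(-0.0958) + (0.6704)(0.9954)(0.9914) = 0.5905.
θ_z = arccos(0.5905) = 53.81°, so the elevation is 90° − 53.81° = 36.19°.

36.2°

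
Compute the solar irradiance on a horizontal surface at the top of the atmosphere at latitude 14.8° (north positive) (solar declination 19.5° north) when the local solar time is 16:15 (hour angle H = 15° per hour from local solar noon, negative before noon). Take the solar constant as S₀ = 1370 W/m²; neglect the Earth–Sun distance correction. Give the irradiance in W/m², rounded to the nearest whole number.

669 W/m²

Hour angle H = 15° × (16.25 − 12) = 63.75°.
With φ = 14.8°, δ = 19.5°, H = 63.75°: sin φ sin δ = 0.0853, cos φ cos δ cos H = 0.4031, so cos θ_z = 0.4884.
Top-of-atmosphere irradiance = S₀ cos θ_z = 1370 × 0.4884 = 669.11 W/m².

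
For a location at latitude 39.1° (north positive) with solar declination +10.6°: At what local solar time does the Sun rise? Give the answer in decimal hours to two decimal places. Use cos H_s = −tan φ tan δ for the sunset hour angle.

The sunset hour angle satisfies cos H_s = −tan φ tan δ = -0.1521, giving H_s = 98.75°.
Sunrise is at 12 − H_s/15 = 12 − 6.583 = 5.417 h local solar time.

5.42 h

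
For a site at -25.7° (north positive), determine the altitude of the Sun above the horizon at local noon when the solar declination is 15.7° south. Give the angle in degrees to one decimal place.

At local solar noon the hour angle is zero, so the elevation is 90° − |φ − δ| = 90° − |-25.7° − (-15.7°)| = 90° − 10.0° = 80.0°.

80.0°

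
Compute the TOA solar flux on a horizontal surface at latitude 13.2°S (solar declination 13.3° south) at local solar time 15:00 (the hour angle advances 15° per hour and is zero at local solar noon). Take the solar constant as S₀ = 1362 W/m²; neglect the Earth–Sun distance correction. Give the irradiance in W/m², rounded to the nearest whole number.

Hour angle H = 15° × (15 − 12) = 45.00°.
With φ = -13.2°, δ = -13.3°, H = 45.00°: sin φ sin δ = 0.0525, cos φ cos δ cos H = 0.6700, so cos θ_z = 0.7225.
Top-of-atmosphere irradiance = S₀ cos θ_z = 1362 × 0.7225 = 984.05 W/m².

984 W/m²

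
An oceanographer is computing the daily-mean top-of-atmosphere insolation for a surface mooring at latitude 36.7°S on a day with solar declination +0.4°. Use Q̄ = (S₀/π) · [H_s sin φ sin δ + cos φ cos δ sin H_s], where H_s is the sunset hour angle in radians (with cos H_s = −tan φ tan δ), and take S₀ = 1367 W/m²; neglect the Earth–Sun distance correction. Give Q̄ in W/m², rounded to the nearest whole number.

346 W/m²

−tan φ tan δ = −(-0.7454)(0.0070) = 0.0052; H_s = arccos(0.0052) = 89.70°. In radians, H_s = 1.5656.
H_s sin φ sin δ = 1.5656 × -0.5976 × 0.0070 = -0.0065.
cos φ cos δ sin H_s = 0.8018 × 1.0000 × 1.0000 = 0.8018.
Q̄ = (1367/π) × (-0.0065 + 0.8018) = 435.13 × 0.7953 = 346.06 W/m².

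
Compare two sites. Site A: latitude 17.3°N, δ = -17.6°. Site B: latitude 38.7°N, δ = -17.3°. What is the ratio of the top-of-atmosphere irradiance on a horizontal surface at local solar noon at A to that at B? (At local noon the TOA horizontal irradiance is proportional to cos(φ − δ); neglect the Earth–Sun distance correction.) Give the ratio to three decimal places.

A: cos θ_z = cos(17.3° − (-17.6°)) = 0.8202.
B: cos θ_z = cos(38.7° − (-17.3°)) = 0.5592.
Ratio A/B = 0.8202 / 0.5592 = 1.4667.

1.467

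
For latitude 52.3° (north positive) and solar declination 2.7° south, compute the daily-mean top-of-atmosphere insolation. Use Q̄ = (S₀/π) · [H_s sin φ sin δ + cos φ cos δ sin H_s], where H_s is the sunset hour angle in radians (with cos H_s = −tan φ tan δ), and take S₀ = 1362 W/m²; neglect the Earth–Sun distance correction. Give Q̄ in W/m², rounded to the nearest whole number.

240 W/m²

The sunset hour angle satisfies cos H_s = −tan φ tan δ = 0.0610, giving H_s = 86.50°. In radians, H_s = 1.5097.
H_s sin φ sin δ = 1.5097 × 0.7912 × -0.0471 = -0.0563.
cos φ cos δ sin H_s = 0.6115 × 0.9989 × 0.9981 = 0.6097.
Q̄ = (1362/π) × (-0.0563 + 0.6097) = 433.54 × 0.5534 = 239.92 W/m².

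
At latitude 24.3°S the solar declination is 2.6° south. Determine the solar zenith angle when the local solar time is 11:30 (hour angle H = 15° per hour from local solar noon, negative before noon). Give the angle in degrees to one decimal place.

22.9°

Hour angle H = 15° × (11.5 − 12) = -7.50°.
cos θ_z = sin(-24.3°) sin(-2.6°) + cos(-24.3°) cos(-2.6°) cos(-7.50°) = 0.0187 + 0.9027 = 0.9214.
θ_z = arccos(0.9214) = 22.87°.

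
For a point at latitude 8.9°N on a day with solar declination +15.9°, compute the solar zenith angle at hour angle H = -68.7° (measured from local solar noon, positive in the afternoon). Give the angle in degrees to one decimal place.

67.2°

With φ = 8.9°, δ = 15.9°, H = -68.70°: sin φ sin δ = 0.0424, cos φ cos δ cos H = 0.3451, so cos θ_z = 0.3875.
θ_z = arccos(0.3875) = 67.20°.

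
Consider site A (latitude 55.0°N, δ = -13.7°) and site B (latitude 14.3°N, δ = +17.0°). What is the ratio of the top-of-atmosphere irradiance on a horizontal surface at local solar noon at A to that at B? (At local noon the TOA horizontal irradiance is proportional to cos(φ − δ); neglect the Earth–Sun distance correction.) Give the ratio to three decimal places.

0.364

A: cos θ_z = cos(55.0° − (-13.7°)) = 0.3633.
B: cos θ_z = cos(14.3° − (17.0°)) = 0.9989.
Ratio A/B = 0.3633 / 0.9989 = 0.3637.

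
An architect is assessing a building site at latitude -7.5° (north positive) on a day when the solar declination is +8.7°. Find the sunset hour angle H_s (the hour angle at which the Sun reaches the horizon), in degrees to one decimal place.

88.8°

−tan φ tan δ = −(-0.1317)(0.1530) = 0.0202; H_s = arccos(0.0202) = 88.84°.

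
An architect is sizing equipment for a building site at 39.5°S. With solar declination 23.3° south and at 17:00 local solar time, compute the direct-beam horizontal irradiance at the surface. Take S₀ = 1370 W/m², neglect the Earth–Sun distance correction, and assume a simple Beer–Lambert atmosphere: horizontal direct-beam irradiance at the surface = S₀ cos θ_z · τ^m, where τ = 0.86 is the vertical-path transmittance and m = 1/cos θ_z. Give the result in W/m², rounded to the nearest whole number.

421 W/m²

Hour angle H = 15° × (17 − 12) = 75.00°.
cos θ_z = sin φ sin δ + cos φ cos δ cos H = (-0.6361)(-0.3955) + (0.7716)(0.9184)(0.2588) = 0.4350.
Air mass m = 1/cos θ_z = 1/0.4350 = 2.299; τ^m = 0.86^2.299 = 0.7070.
Surface direct beam = 1370 × 0.4350 × 0.7070 = 421.34 W/m².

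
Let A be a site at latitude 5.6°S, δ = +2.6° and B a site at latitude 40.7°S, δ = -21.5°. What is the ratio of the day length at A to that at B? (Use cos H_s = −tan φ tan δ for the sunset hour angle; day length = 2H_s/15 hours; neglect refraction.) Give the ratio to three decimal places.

A: H_s = arccos(−tan -5.6° · tan 2.6°) = 89.74°, so 2H_s/15 = 11.9653 h.
B: H_s = arccos(−tan -40.7° · tan -21.5°) = 109.80°, so 2H_s/15 = 14.6400 h.
Ratio A/B = 11.9653 / 14.6400 = 0.8173.

0.817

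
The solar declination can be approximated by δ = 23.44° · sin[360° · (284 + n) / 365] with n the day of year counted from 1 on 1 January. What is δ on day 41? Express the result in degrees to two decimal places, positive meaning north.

-14.89°

360 × (284 + 41) / 365 = 320.548°; sin(320.548°) = -0.6354.
δ = 23.44 × -0.6354 = -14.894° ≈ -14.89°.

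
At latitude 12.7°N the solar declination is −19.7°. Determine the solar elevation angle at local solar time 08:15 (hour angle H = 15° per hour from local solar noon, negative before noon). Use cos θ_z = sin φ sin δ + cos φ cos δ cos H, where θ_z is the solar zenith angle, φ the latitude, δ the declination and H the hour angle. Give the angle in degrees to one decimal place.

Hour angle H = 15° × (8.25 − 12) = -56.25°.
With φ = 12.7°, δ = -19.7°, H = -56.25°: sin φ sin δ = -0.0741, cos φ cos δ cos H = 0.5103, so cos θ_z = 0.4362.
θ_z = arccos(0.4362) = 64.14°, so the elevation is 90° − 64.14° = 25.86°.

25.9°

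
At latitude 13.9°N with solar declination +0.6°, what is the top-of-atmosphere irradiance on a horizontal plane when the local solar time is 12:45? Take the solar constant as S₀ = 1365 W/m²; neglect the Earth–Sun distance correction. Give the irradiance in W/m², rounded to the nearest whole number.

1303 W/m²

Hour angle H = 15° × (12.75 − 12) = 11.25°.
cos θ_z = sin(13.9°) sin(0.6°) + cos(13.9°) cos(0.6°) cos(11.25°) = 0.0025 + 0.9520 = 0.9545.
Top-of-atmosphere irradiance = S₀ cos θ_z = 1365 × 0.9545 = 1302.89 W/m².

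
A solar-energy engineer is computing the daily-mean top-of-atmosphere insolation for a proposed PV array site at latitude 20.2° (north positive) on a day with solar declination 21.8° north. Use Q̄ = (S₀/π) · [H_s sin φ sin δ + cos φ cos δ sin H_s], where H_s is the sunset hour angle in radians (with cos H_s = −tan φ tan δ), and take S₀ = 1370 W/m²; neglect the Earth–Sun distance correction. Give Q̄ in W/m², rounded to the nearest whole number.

472 W/m²

−tan φ tan δ = −(0.3679)(0.4000) = -0.1472; H_s = arccos(-0.1472) = 98.46°. In radians, H_s = 1.7185.
H_s sin φ sin δ = 1.7185 × 0.3453 × 0.3714 = 0.2204.
cos φ cos δ sin H_s = 0.9385 × 0.9285 × 0.9891 = 0.8619.
Q̄ = (1370/π) × (0.2204 + 0.8619) = 436.08 × 1.0823 = 471.97 W/m².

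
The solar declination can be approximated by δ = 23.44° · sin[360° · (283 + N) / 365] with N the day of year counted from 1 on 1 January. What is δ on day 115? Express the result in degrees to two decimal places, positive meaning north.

+12.61°

360 × (283 + 115) / 365 = 392.548°; sin(392.548°) = 0.5380.
δ = 23.44 × 0.5380 = 12.611° ≈ +12.61°.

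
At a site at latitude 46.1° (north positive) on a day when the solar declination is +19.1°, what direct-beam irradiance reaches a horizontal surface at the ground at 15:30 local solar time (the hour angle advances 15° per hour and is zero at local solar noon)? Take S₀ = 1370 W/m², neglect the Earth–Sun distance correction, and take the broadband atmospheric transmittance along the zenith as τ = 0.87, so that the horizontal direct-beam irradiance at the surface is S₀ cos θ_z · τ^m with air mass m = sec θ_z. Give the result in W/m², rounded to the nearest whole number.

Hour angle H = 15° × (15.5 − 12) = 52.50°.
cos θ_z = sin φ sin δ + cos φ cos δ cos H = (0.7206)(0.3272) + (0.6934)(0.9449)(0.6088) = 0.6347.
Air mass m = 1/cos θ_z = 1/0.6347 = 1.576; τ^m = 0.87^1.576 = 0.8029.
Surface direct beam = 1370 × 0.6347 × 0.8029 = 698.15 W/m².

698 W/m²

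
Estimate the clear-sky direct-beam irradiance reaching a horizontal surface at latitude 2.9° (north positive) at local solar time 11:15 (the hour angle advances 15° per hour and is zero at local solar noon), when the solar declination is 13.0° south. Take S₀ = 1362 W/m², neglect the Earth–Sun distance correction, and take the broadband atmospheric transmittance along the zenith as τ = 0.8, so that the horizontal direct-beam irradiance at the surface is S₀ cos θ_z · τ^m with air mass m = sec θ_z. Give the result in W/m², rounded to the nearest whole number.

1014 W/m²

Hour angle H = 15° × (11.25 − 12) = -11.25°.
With φ = 2.9°, δ = -13.0°, H = -11.25°: sin φ sin δ = -0.0114, cos φ cos δ cos H = 0.9544, so cos θ_z = 0.9430.
Air mass m = 1/cos θ_z = 1/0.9430 = 1.060; τ^m = 0.8^1.060 = 0.7894.
Surface direct beam = 1362 × 0.9430 × 0.7894 = 1013.88 W/m².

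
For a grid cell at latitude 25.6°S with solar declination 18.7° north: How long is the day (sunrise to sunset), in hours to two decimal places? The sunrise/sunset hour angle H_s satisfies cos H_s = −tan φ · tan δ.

10.76 hours

−tan φ tan δ = −(-0.4791)(0.3385) = 0.1622; H_s = arccos(0.1622) = 80.67°.
Day length = 2 H_s / 15° h⁻¹ = 161.34° / 15 = 10.756 h.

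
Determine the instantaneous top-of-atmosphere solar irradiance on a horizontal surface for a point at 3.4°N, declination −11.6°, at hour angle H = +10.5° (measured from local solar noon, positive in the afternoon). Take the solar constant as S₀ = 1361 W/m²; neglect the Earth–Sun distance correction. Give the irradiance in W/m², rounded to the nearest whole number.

With φ = 3.4°, δ = -11.6°, H = 10.50°: sin φ sin δ = -0.0119, cos φ cos δ cos H = 0.9615, so cos θ_z = 0.9496.
Top-of-atmosphere irradiance = S₀ cos θ_z = 1361 × 0.9496 = 1292.41 W/m².

1292 W/m²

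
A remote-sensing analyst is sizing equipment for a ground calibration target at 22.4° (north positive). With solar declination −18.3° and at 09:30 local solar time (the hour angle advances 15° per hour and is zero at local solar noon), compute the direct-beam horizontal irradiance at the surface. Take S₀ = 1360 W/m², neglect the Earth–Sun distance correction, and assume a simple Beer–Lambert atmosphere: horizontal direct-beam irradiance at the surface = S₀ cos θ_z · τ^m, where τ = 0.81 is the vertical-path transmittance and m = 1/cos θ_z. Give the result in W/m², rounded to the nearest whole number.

Hour angle H = 15° × (9.5 − 12) = -37.50°.
cos θ_z = sin φ sin δ + cos φ cos δ cos H = (0.3811)(-0.3140) + (0.9245)(0.9494)(0.7934) = 0.5767.
Air mass m = 1/cos θ_z = 1/0.5767 = 1.734; τ^m = 0.81^1.734 = 0.6939.
Surface direct beam = 1360 × 0.5767 × 0.6939 = 544.23 W/m².

544 W/m²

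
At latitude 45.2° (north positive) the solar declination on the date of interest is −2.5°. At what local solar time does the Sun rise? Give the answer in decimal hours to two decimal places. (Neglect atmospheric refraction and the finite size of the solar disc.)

6.17 h

cos H_s = −tan(45.2°) · tan(-2.5°) = 0.0440, so H_s = arccos(0.0440) = 87.48°.
Sunrise is at 12 − H_s/15 = 12 − 5.832 = 6.168 h local solar time.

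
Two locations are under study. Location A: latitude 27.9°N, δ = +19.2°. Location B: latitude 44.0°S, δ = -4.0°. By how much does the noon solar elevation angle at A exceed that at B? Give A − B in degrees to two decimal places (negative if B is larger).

+31.30°

A: 90° − |27.9 − (19.2)| = 81.30°.
B: 90° − |-44.0 − (-4.0)| = 50.00°.
A − B = 81.30 − 50.00 = 31.30°.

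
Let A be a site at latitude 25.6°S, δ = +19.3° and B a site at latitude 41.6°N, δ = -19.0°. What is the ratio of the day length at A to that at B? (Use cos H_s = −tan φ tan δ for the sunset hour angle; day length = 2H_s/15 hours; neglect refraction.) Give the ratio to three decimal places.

A: H_s = arccos(−tan -25.6° · tan 19.3°) = 80.34°, so 2H_s/15 = 10.7120 h.
B: H_s = arccos(−tan 41.6° · tan -19.0°) = 72.20°, so 2H_s/15 = 9.6267 h.
Ratio A/B = 10.7120 / 9.6267 = 1.1127.

1.113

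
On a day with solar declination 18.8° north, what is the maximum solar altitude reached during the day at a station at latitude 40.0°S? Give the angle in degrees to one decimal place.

31.2°

At local solar noon the hour angle is zero, so the elevation is 90° − |φ − δ| = 90° − |-40.0° − (18.8°)| = 90° − 58.8° = 31.2°.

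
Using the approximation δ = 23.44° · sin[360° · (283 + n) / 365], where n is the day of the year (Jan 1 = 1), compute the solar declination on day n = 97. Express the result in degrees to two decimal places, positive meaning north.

360 × (283 + 97) / 365 = 374.795°; sin(374.795°) = 0.2554.
δ = 23.44 × 0.2554 = 5.987° ≈ +5.99°.

+5.99°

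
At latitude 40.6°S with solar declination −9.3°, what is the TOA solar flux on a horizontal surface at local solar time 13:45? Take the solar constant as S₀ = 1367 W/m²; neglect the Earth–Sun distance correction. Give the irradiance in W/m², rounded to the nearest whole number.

Hour angle H = 15° × (13.75 − 12) = 26.25°.
With φ = -40.6°, δ = -9.3°, H = 26.25°: sin φ sin δ = 0.1052, cos φ cos δ cos H = 0.6720, so cos θ_z = 0.7772.
Top-of-atmosphere irradiance = S₀ cos θ_z = 1367 × 0.7772 = 1062.43 W/m².

1062 W/m²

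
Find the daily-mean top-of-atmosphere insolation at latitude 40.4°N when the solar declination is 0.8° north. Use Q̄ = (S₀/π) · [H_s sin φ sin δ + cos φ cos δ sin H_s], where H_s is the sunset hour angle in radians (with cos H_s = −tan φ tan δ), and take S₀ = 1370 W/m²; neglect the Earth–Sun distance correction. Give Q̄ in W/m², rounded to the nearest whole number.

338 W/m²

cos H_s = −tan(40.4°) · tan(0.8°) = -0.0119, so H_s = arccos(-0.0119) = 90.68°. In radians, H_s = 1.5827.
H_s sin φ sin δ = 1.5827 × 0.6481 × 0.0140 = 0.0144.
cos φ cos δ sin H_s = 0.7615 × 0.9999 × 0.9999 = 0.7613.
Q̄ = (1370/π) × (0.0144 + 0.7613) = 436.08 × 0.7757 = 338.27 W/m².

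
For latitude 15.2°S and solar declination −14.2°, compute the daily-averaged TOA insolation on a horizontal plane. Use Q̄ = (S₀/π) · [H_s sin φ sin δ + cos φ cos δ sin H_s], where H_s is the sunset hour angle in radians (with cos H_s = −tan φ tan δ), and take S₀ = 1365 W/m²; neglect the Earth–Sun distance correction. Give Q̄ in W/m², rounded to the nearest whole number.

−tan φ tan δ = −(-0.2717)(-0.2530) = -0.0687; H_s = arccos(-0.0687) = 93.94°. In radians, H_s = 1.6396.
H_s sin φ sin δ = 1.6396 × -0.2622 × -0.2453 = 0.1055.
cos φ cos δ sin H_s = 0.9650 × 0.9694 × 0.9976 = 0.9332.
Q̄ = (1365/π) × (0.1055 + 0.9332) = 434.49 × 1.0387 = 451.30 W/m².

451 W/m²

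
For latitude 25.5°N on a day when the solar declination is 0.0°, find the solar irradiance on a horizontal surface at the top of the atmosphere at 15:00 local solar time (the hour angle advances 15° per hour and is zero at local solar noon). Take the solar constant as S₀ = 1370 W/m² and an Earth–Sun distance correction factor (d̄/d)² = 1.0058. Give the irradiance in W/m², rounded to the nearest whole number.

Hour angle H = 15° × (15 − 12) = 45.00°.
cos θ_z = sin(25.5°) sin(0.0°) + cos(25.5°) cos(0.0°) cos(45.00°) = 0.0000 + 0.6382 = 0.6382.
Top-of-atmosphere irradiance = S₀ (d̄/d)² cos θ_z = 1370 × 1.0058 × 0.6382 = 879.41 W/m².

879 W/m²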